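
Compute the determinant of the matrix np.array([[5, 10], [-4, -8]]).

det = 5·(-8) − 10·(-4) = -40 − (-40) = 0

The determinant is 0.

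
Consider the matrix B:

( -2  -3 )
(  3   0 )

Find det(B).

det(B) = 9

det(B) = (-2)·0 − (-3)·3 = 0 − (-9) = 9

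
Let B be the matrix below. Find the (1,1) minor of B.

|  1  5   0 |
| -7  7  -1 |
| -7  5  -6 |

Delete row 1 and column 1; the remaining 2×2 submatrix is [7 -1; 5 -6].
Its determinant is 7·(-6) − (-1)·5 = -37.

-37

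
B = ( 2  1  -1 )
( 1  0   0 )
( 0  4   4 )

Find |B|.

Expand along row 2:
  − 1 · |1 -1; 4 4| = −1·(4 − (-4)) = -8

det(B) = -8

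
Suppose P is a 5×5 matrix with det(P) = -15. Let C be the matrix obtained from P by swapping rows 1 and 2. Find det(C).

Swapping two rows multiplies the determinant by −1.
det(C) = (-1)·(-15) = 15

15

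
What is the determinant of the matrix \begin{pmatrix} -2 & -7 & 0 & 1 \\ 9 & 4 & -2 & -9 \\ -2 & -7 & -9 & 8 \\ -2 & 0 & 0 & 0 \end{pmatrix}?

Expand along row 4 (it has 3 zeros):
  − (-2) · M_41   where M_41 = det([-7 0 1; 4 -2 -9; -7 -9 8]) = 629
det = (-1)·(-2)·(629) = 1258

1258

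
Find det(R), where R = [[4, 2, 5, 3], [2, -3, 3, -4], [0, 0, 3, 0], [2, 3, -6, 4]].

12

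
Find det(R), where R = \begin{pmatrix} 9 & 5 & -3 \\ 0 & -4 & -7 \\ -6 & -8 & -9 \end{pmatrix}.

det(R) = 102

Expand along column 1:
  + 9 · |-4 -7; -8 -9| = 9·(36 − 56) = -180
  + (-6) · |5 -3; -4 -7| = (-6)·(-35 − 12) = 282
Sum: (-180) + (282) = 102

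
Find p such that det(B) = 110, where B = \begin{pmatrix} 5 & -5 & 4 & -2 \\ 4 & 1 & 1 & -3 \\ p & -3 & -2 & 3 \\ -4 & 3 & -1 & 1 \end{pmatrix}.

Expanding along the column containing p, det(B) is linear in p: det(B) = (-22)·p + (-22).
Set (-22)·p + (-22) = 110  ⇒  (-22)·p = 132  ⇒  p = -6.

-6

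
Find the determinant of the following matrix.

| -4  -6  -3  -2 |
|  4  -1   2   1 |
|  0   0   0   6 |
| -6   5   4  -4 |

-1092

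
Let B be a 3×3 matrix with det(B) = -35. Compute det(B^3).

det(B^3) = (det B)^3 = (-35)^3 = -42875

-42875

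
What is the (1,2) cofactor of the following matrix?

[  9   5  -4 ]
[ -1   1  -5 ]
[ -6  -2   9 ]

39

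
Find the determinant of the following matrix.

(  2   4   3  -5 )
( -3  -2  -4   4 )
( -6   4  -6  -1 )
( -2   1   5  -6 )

The determinant is 65.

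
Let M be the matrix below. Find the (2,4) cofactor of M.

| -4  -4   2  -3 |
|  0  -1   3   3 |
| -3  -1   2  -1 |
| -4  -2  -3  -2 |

Delete row 2 and column 4; the remaining 3×3 submatrix is [-4 -4 2; -3 -1 2; -4 -2 -3].
Its determinant is 44.
The cofactor carries sign (−1)^(2+4) = +1, so C_{2,4} = +(44) = 44.

44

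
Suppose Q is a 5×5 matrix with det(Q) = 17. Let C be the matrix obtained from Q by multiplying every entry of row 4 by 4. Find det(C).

Scaling one row by 4 multiplies the determinant by 4.
det(C) = (4)·(17) = 68

68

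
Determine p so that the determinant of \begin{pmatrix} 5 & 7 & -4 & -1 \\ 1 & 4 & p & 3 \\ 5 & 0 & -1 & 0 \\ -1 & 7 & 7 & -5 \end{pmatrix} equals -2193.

Expanding along the row containing p, det(B) is linear in p: det(B) = (-140)·p + (-1493).
Set (-140)·p + (-1493) = -2193  ⇒  (-140)·p = -700  ⇒  p = 5.

p = 5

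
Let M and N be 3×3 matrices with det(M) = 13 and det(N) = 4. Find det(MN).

|MN| = 52

det(MN) = det(M)·det(N) = (13)·(4) = 52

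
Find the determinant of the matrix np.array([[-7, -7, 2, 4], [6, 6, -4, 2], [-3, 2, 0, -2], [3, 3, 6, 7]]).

Expand along row 3 (it has 1 zero):
  + (-3) · M_31   where M_31 = det([-7 2 4; 6 -4 2; 3 6 7]) = 400
  − (2) · M_32   where M_32 = det([-7 2 4; 6 -4 2; 3 6 7]) = 400
  − (-2) · M_34   where M_34 = det([-7 -7 2; 6 6 -4; 3 3 6]) = 0
det = (+1)·(-3)·(400) + (-1)·(2)·(400) + (-1)·(-2)·(0) = -2000

The determinant is -2000.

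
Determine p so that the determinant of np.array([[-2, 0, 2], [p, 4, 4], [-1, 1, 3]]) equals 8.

p = 8

Expanding along the column containing p, det(M) is linear in p: det(M) = (2)·p + (-8).
Set (2)·p + (-8) = 8  ⇒  (2)·p = 16  ⇒  p = 8.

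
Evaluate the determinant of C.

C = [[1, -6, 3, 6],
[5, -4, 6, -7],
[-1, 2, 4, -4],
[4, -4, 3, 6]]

Expand along row 1:
  + (1) · M_11   where M_11 = det([-4 6 -7; 2 4 -4; -4 3 6]) = -274
  − (-6) · M_12   where M_12 = det([5 6 -7; -1 4 -4; 4 3 6]) = 253
  + (3) · M_13   where M_13 = det([5 -4 -7; -1 2 -4; 4 -4 6]) = 48
  − (6) · M_14   where M_14 = det([5 -4 6; -1 2 4; 4 -4 3]) = 10
det = (+1)·(1)·(-274) + (-1)·(-6)·(253) + (+1)·(3)·(48) + (-1)·(6)·(10) = 1328

|C| = 1328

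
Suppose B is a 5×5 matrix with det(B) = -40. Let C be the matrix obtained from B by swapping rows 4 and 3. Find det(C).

40

Swapping two rows multiplies the determinant by −1.
det(C) = (-1)·(-40) = 40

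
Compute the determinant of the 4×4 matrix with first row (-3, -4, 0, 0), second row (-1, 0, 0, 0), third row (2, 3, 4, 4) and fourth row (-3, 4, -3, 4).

The matrix is block lower-triangular with a 2×2 block and a 2×2 block on the diagonal, so its determinant equals the product of the determinants of the diagonal blocks.
det of the 2×2 block = -4
det of the 2×2 block = 28
det = (-4)·(28) = -112

-112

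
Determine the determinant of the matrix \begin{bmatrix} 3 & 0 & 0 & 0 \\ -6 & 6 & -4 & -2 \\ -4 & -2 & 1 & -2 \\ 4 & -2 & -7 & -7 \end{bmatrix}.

Expand along row 1 (it has 3 zeros):
  + (3) · M_11   where M_11 = det([6 -4 -2; -2 1 -2; -2 -7 -7]) = -118
det = (+1)·(3)·(-118) = -354

-354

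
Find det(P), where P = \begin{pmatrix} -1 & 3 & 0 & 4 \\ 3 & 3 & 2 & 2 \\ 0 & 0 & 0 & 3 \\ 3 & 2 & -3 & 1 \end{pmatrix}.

|P| = -174

Expand along row 3 (it has 3 zeros):
  − (3) · M_34   where M_34 = det([-1 3 0; 3 3 2; 3 2 -3]) = 58
det = (-1)·(3)·(58) = -174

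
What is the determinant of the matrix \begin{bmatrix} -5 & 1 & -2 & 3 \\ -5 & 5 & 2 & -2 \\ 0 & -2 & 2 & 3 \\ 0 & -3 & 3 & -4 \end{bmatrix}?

680

Expand along column 1 (it has 2 zeros):
  + (-5) · M_11   where M_11 = det([5 2 -2; -2 2 3; -3 3 -4]) = -119
  − (-5) · M_21   where M_21 = det([1 -2 3; -2 2 3; -3 3 -4]) = 17
det = (+1)·(-5)·(-119) + (-1)·(-5)·(17) = 680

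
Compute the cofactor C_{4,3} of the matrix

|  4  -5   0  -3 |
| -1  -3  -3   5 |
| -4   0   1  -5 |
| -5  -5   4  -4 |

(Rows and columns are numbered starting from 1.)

-221

Delete row 4 and column 3; the remaining 3×3 submatrix is [4 -5 -3; -1 -3 5; -4 0 -5].
Its determinant is 221.
The cofactor carries sign (−1)^(4+3) = −1, so C_{4,3} = −(221) = -221.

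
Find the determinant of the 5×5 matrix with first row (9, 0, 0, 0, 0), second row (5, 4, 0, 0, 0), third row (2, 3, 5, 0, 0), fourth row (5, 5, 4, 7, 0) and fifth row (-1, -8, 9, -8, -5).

The matrix is lower triangular, so the determinant is the product of the diagonal entries:
det = (9) · (4) · (5) · (7) · (-5) = -6300

The determinant is -6300.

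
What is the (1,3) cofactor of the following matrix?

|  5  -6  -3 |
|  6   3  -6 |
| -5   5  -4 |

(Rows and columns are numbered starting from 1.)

45

Delete row 1 and column 3; the remaining 2×2 submatrix is [6 3; -5 5].
Its determinant is 6·5 − 3·(-5) = 45.
The cofactor carries sign (−1)^(1+3) = +1, so C_{1,3} = +(45) = 45.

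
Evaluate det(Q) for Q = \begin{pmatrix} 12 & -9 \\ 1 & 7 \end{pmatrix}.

det(Q) = 12·7 − (-9)·1 = 84 − (-9) = 93

The determinant is 93.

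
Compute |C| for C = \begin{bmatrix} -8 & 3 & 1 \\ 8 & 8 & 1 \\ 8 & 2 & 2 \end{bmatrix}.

Expand along row 1:
  + (-8) · |8 1; 2 2| = (-8)·(16 − 2) = -112
  − 3 · |8 1; 8 2| = −3·(16 − 8) = -24
  + 1 · |8 8; 8 2| = 1·(16 − 64) = -48
Sum: (-112) + (-24) + (-48) = -184

-184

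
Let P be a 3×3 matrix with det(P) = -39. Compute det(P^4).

The determinant is 2313441.

det(P^4) = (det P)^4 = (-39)^4 = 2313441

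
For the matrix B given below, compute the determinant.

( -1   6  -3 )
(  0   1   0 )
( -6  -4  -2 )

Expand along row 2:
  + 1 · |-1 -3; -6 -2| = 1·(2 − 18) = -16

det(B) = -16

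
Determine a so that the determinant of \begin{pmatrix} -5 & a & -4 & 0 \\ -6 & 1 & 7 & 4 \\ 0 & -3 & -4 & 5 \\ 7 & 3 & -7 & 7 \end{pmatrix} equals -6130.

9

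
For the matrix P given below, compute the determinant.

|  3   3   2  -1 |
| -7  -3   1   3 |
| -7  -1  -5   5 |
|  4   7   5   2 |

Expand along row 1:
  + (3) · M_11   where M_11 = det([-3 1 3; -1 -5 5; 7 5 2]) = 232
  − (3) · M_12   where M_12 = det([-7 1 3; -7 -5 5; 4 5 2]) = 234
  + (2) · M_13   where M_13 = det([-7 -3 3; -7 -1 5; 4 7 2]) = 22
  − (-1) · M_14   where M_14 = det([-7 -3 1; -7 -1 -5; 4 7 5]) = -300
det = (+1)·(3)·(232) + (-1)·(3)·(234) + (+1)·(2)·(22) + (-1)·(-1)·(-300) = -262

det(P) = -262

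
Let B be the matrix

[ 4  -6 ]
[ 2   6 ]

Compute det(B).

|B| = 36

det(B) = 4·6 − (-6)·2 = 24 − (-12) = 36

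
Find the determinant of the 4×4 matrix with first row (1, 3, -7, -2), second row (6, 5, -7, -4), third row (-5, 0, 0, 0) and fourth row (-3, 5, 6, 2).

-550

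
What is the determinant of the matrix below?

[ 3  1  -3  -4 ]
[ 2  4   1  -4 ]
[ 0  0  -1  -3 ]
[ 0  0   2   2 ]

40

The matrix is block upper-triangular with a 2×2 block and a 2×2 block on the diagonal, so its determinant equals the product of the determinants of the diagonal blocks.
det of the 2×2 block = 10
det of the 2×2 block = 4
det = (10)·(4) = 40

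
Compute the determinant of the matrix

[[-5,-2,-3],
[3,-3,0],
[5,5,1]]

-69

Expand along column 3:
  + (-3) · |3 -3; 5 5| = (-3)·(15 − (-15)) = -90
  + 1 · |-5 -2; 3 -3| = 1·(15 − (-6)) = 21
Sum: (-90) + (21) = -69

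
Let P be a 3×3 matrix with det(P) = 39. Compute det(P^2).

det(P^2) = (det P)^2 = (39)^2 = 1521

The determinant is 1521.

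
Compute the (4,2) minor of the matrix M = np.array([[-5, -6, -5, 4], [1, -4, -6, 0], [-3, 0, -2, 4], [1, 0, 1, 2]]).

The minor is 60.

Delete row 4 and column 2; the remaining 3×3 submatrix is [-5 -5 4; 1 -6 0; -3 -2 4].
Its determinant is 60.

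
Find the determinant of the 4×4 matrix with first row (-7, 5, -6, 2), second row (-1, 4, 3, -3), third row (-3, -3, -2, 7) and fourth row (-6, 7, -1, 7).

The determinant is -1194.

Expand along row 1:
  + (-7) · M_11   where M_11 = det([4 3 -3; -3 -2 7; 7 -1 7]) = 131
  − (5) · M_12   where M_12 = det([-1 3 -3; -3 -2 7; -6 -1 7]) = -29
  + (-6) · M_13   where M_13 = det([-1 4 -3; -3 -3 7; -6 7 7]) = 103
  − (2) · M_14   where M_14 = det([-1 4 3; -3 -3 -2; -6 7 -1]) = -98
det = (+1)·(-7)·(131) + (-1)·(5)·(-29) + (+1)·(-6)·(103) + (-1)·(2)·(-98) = -1194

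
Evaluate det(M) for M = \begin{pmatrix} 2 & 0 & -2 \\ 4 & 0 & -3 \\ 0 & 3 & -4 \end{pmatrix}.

Expand along column 2:
  − 3 · |2 -2; 4 -3| = −3·(-6 − (-8)) = -6

The determinant is -6.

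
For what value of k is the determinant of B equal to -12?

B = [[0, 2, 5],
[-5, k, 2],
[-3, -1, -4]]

k = 1

Expanding along the column containing k, det(B) is linear in k: det(B) = (15)·k + (-27).
Set (15)·k + (-27) = -12  ⇒  (15)·k = 15  ⇒  k = 1.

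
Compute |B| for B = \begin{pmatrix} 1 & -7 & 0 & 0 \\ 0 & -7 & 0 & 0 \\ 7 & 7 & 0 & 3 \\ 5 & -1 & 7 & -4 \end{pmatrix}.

B is block lower-triangular with a 2×2 block and a 2×2 block on the diagonal, so its determinant equals the product of the determinants of the diagonal blocks.
det of the 2×2 block = -7
det of the 2×2 block = -21
det = (-7)·(-21) = 147

|B| = 147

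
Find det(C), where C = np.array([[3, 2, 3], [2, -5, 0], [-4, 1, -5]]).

det(C) = 41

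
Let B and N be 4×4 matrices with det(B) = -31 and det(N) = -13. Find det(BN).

det(BN) = det(B)·det(N) = (-31)·(-13) = 403

403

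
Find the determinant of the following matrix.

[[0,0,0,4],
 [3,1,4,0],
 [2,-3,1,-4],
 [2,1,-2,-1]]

Expand along row 1 (it has 3 zeros):
  − (4) · M_14   where M_14 = det([3 1 4; 2 -3 1; 2 1 -2]) = 53
det = (-1)·(4)·(53) = -212

-212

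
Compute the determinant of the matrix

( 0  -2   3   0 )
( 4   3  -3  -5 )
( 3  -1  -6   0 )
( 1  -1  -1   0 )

The determinant is 0.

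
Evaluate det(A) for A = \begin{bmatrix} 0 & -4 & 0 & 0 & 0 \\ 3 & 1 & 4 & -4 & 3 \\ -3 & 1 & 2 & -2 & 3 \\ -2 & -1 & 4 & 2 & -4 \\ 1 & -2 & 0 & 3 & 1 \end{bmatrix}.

|A| = 2448

Expand along row 1 (it has 4 zeros):
  − (-4) · M_12   where M_12 = det([3 4 -4 3; -3 2 -2 3; -2 4 2 -4; 1 0 3 1]) = 612
det = (-1)·(-4)·(612) = 2448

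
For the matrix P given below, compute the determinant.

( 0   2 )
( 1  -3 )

|P| = -2

det(P) = 0·(-3) − 2·1 = 0 − 2 = -2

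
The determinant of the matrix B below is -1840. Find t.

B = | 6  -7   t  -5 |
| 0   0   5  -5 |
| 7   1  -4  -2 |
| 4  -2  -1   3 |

Expanding along the row containing t, det(B) is linear in t: det(B) = (90)·t + (-1480).
Set (90)·t + (-1480) = -1840  ⇒  (90)·t = -360  ⇒  t = -4.

-4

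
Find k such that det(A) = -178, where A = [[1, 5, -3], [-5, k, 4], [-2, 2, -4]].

Expanding along the column containing k, det(A) is linear in k: det(A) = (-10)·k + (-118).
Set (-10)·k + (-118) = -178  ⇒  (-10)·k = -60  ⇒  k = 6.

k = 6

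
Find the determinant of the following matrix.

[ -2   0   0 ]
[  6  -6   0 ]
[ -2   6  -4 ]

The matrix is lower triangular, so the determinant is the product of the diagonal entries:
det = (-2) · (-6) · (-4) = -48

The determinant is -48.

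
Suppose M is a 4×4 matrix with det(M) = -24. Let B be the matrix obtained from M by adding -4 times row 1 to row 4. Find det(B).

-24

Adding a multiple of one row to another leaves the determinant unchanged.
det(B) = (1)·(-24) = -24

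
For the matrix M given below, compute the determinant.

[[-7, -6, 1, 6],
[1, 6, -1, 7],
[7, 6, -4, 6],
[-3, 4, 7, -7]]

det(M) = 1194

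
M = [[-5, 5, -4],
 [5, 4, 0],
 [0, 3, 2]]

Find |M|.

Expand along row 2:
  − 5 · |5 -4; 3 2| = −5·(10 − (-12)) = -110
  + 4 · |-5 -4; 0 2| = 4·(-10 − 0) = -40
Sum: (-110) + (-40) = -150

|M| = -150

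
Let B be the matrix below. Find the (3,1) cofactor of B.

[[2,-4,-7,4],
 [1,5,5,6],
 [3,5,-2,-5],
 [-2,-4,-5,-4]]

The cofactor is -32.

Delete row 3 and column 1; the remaining 3×3 submatrix is [-4 -7 4; 5 5 6; -4 -5 -4].
Its determinant is -32.
The cofactor carries sign (−1)^(3+1) = +1, so C_{3,1} = +(-32) = -32.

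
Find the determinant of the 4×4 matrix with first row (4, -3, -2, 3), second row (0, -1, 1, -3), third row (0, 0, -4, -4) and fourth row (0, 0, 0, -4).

-64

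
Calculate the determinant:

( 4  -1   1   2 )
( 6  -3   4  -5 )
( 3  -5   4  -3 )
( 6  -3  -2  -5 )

-654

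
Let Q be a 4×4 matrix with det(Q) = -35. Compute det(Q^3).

-42875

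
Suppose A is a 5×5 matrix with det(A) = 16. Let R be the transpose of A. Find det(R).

16

det(Aᵀ) = det(A).
det(R) = (1)·(16) = 16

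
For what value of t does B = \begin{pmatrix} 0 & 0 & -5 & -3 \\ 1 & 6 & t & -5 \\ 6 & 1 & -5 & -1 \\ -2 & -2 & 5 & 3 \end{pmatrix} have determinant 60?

-7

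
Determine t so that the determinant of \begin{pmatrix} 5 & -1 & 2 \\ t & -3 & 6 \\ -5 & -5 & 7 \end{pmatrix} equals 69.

-8

Expanding along the row containing t, det(M) is linear in t: det(M) = (-3)·t + (45).
Set (-3)·t + (45) = 69  ⇒  (-3)·t = 24  ⇒  t = -8.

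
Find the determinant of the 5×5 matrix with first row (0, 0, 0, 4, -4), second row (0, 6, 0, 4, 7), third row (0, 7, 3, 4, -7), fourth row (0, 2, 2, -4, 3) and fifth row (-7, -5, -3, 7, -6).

Expand along column 1 (it has 4 zeros):
  + (-7) · M_51   where M_51 = det([0 0 4 -4; 6 0 4 7; 7 3 4 -7; 2 2 -4 3]) = 424
det = (+1)·(-7)·(424) = -2968

-2968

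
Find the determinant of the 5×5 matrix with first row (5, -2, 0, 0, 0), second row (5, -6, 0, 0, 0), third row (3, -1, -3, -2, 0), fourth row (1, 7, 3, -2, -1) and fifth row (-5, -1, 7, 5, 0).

20

The matrix is block lower-triangular with a 2×2 block and a 3×3 block on the diagonal, so its determinant equals the product of the determinants of the diagonal blocks.
det of the 2×2 block = -20
det of the 3×3 block = -1
det = (-20)·(-1) = 20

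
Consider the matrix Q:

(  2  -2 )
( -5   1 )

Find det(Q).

-8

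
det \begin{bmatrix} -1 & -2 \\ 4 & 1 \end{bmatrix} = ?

7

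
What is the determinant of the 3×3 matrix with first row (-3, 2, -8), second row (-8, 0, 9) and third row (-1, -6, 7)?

The determinant is -452.

Expand along row 2:
  − (-8) · |2 -8; -6 7| = −(-8)·(14 − 48) = -272
  − 9 · |-3 2; -1 -6| = −9·(18 − (-2)) = -180
Sum: (-272) + (-180) = -452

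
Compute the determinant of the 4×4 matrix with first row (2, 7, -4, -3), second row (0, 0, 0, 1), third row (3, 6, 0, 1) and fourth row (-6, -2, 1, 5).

The determinant is -129.

Expand along row 2 (it has 3 zeros):
  + (1) · M_24   where M_24 = det([2 7 -4; 3 6 0; -6 -2 1]) = -129
det = (+1)·(1)·(-129) = -129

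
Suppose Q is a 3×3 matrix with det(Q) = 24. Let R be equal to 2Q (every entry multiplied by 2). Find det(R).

det(R) = 192

For a 3×3 matrix, det(2Q) = 2^3·det(Q) = 8·det(Q).
det(R) = (8)·(24) = 192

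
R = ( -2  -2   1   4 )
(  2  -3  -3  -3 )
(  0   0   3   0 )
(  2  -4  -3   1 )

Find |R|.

Expand along row 3 (it has 3 zeros):
  + (3) · M_33   where M_33 = det([-2 -2 4; 2 -3 -3; 2 -4 1]) = 38
det = (+1)·(3)·(38) = 114

114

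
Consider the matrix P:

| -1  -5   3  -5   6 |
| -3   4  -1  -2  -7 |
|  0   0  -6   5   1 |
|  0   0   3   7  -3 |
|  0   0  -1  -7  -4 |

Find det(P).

The determinant is -6745.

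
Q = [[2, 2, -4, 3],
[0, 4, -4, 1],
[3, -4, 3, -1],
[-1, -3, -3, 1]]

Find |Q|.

Expand along row 2 (it has 1 zero):
  + (4) · M_22   where M_22 = det([2 -4 3; 3 3 -1; -1 -3 1]) = -10
  − (-4) · M_23   where M_23 = det([2 2 3; 3 -4 -1; -1 -3 1]) = -57
  + (1) · M_24   where M_24 = det([2 2 -4; 3 -4 3; -1 -3 -3]) = 106
det = (+1)·(4)·(-10) + (-1)·(-4)·(-57) + (+1)·(1)·(106) = -162

det(Q) = -162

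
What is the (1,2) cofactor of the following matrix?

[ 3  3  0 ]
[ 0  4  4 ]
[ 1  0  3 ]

The cofactor is 4.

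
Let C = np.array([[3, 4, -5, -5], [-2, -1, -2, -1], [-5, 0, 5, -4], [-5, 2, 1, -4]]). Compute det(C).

Expand along row 3 (it has 1 zero):
  + (-5) · M_31   where M_31 = det([4 -5 -5; -1 -2 -1; 2 1 -4]) = 51
  + (5) · M_33   where M_33 = det([3 4 -5; -2 -1 -1; -5 2 -4]) = 51
  − (-4) · M_34   where M_34 = det([3 4 -5; -2 -1 -2; -5 2 1]) = 102
det = (+1)·(-5)·(51) + (+1)·(5)·(51) + (-1)·(-4)·(102) = 408

det(C) = 408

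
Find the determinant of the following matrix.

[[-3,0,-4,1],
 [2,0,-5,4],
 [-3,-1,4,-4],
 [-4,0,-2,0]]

Expand along column 2 (it has 3 zeros):
  − (-1) · M_32   where M_32 = det([-3 -4 1; 2 -5 4; -4 -2 0]) = 16
det = (-1)·(-1)·(16) = 16

16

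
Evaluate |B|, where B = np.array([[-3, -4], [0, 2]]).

det(B) = (-3)·2 − (-4)·0 = -6 − 0 = -6

-6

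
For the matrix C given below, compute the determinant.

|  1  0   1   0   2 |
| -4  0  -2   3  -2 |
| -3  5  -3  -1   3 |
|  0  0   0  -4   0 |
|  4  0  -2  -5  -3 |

The determinant is 280.

Expand along row 4 (it has 4 zeros):
  + (-4) · M_44   where M_44 = det([1 0 1 2; -4 0 -2 -2; -3 5 -3 3; 4 0 -2 -3]) = -70
det = (+1)·(-4)·(-70) = 280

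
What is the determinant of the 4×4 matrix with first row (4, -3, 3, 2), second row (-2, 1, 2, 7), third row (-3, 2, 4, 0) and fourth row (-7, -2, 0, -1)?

1249

Expand along row 3 (it has 1 zero):
  + (-3) · M_31   where M_31 = det([-3 3 2; 1 2 7; -2 0 -1]) = -25
  − (2) · M_32   where M_32 = det([4 3 2; -2 2 7; -7 0 -1]) = -133
  + (4) · M_33   where M_33 = det([4 -3 2; -2 1 7; -7 -2 -1]) = 227
det = (+1)·(-3)·(-25) + (-1)·(2)·(-133) + (+1)·(4)·(227) = 1249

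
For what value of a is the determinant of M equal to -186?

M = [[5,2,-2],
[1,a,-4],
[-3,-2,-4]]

7

Expanding along the row containing a, det(M) is linear in a: det(M) = (-26)·a + (-4).
Set (-26)·a + (-4) = -186  ⇒  (-26)·a = -182  ⇒  a = 7.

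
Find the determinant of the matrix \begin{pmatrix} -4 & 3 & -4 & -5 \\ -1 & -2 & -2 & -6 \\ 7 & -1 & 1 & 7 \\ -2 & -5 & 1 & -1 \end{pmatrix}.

Expand along row 1:
  + (-4) · M_11   where M_11 = det([-2 -2 -6; -1 1 7; -5 1 -1]) = 64
  − (3) · M_12   where M_12 = det([-1 -2 -6; 7 1 7; -2 1 -1]) = -32
  + (-4) · M_13   where M_13 = det([-1 -2 -6; 7 -1 7; -2 -5 -1]) = 200
  − (-5) · M_14   where M_14 = det([-1 -2 -2; 7 -1 1; -2 -5 1]) = 88
det = (+1)·(-4)·(64) + (-1)·(3)·(-32) + (+1)·(-4)·(200) + (-1)·(-5)·(88) = -520

-520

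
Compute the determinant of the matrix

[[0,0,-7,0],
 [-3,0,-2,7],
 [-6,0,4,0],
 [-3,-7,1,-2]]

Expand along row 1 (it has 3 zeros):
  + (-7) · M_13   where M_13 = det([-3 0 7; -6 0 0; -3 -7 -2]) = 294
det = (+1)·(-7)·(294) = -2058

The determinant is -2058.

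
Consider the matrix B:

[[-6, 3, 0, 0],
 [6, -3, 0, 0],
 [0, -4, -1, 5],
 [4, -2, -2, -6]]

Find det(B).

B is block lower-triangular with a 2×2 block and a 2×2 block on the diagonal, so its determinant equals the product of the determinants of the diagonal blocks.
det of the 2×2 block = 0
det of the 2×2 block = 16
det = (0)·(16) = 0

det(B) = 0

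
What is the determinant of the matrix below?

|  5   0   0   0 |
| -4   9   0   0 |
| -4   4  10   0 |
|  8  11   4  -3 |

The matrix is lower triangular, so the determinant is the product of the diagonal entries:
det = (5) · (9) · (10) · (-3) = -1350

-1350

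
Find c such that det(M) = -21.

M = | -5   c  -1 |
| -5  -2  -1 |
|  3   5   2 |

Expanding along the row containing c, det(M) is linear in c: det(M) = (7)·c + (14).
Set (7)·c + (14) = -21  ⇒  (7)·c = -35  ⇒  c = -5.

c = -5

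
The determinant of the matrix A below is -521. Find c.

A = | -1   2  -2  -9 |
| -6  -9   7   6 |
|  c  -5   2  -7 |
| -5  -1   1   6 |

Expanding along the row containing c, det(A) is linear in c: det(A) = (-6)·c + (-569).
Set (-6)·c + (-569) = -521  ⇒  (-6)·c = 48  ⇒  c = -8.

c = -8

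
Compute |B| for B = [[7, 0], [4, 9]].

The determinant is 63.

det(B) = 7·9 − 0·4 = 63 − 0 = 63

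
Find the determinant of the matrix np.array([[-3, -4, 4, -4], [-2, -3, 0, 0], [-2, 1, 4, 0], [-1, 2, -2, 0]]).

Expand along column 4 (it has 3 zeros):
  − (-4) · M_14   where M_14 = det([-2 -3 0; -2 1 4; -1 2 -2]) = 44
det = (-1)·(-4)·(44) = 176

176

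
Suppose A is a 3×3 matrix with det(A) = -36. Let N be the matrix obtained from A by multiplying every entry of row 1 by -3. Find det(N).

det(N) = 108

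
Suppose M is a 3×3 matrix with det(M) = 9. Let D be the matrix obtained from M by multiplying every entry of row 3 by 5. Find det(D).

Scaling one row by 5 multiplies the determinant by 5.
det(D) = (5)·(9) = 45

det(D) = 45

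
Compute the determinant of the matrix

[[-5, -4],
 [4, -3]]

The determinant is 31.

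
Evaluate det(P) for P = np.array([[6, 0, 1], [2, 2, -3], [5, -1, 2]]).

-6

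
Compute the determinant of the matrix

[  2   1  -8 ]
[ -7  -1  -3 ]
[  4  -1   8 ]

Expand along column 1:
  + 2 · |-1 -3; -1 8| = 2·(-8 − 3) = -22
  − (-7) · |1 -8; -1 8| = −(-7)·(8 − 8) = 0
  + 4 · |1 -8; -1 -3| = 4·(-3 − 8) = -44
Sum: (-22) + (0) + (-44) = -66

-66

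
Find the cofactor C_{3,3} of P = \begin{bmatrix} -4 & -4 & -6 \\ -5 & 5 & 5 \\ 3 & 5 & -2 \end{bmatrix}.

Delete row 3 and column 3; the remaining 2×2 submatrix is [-4 -4; -5 5].
Its determinant is (-4)·5 − (-4)·(-5) = -40.
The cofactor carries sign (−1)^(3+3) = +1, so C_{3,3} = +(-40) = -40.

-40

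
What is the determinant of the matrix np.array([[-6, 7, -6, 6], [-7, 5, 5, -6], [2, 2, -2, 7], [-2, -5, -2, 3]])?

2700

Expand along row 1:
  + (-6) · M_11   where M_11 = det([5 5 -6; 2 -2 7; -5 -2 3]) = -81
  − (7) · M_12   where M_12 = det([-7 5 -6; 2 -2 7; -2 -2 3]) = -108
  + (-6) · M_13   where M_13 = det([-7 5 -6; 2 2 7; -2 -5 3]) = -351
  − (6) · M_14   where M_14 = det([-7 5 5; 2 2 -2; -2 -5 -2]) = 108
det = (+1)·(-6)·(-81) + (-1)·(7)·(-108) + (+1)·(-6)·(-351) + (-1)·(6)·(108) = 2700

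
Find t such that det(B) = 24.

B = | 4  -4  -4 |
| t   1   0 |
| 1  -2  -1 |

6

Expanding along the column containing t, det(B) is linear in t: det(B) = (4)·t + (0).
Set (4)·t + (0) = 24  ⇒  (4)·t = 24  ⇒  t = 6.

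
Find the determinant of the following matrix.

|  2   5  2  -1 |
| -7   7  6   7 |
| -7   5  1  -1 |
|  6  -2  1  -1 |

The determinant is 665.

Expand along row 1:
  + (2) · M_11   where M_11 = det([7 6 7; 5 1 -1; -2 1 -1]) = 91
  − (5) · M_12   where M_12 = det([-7 6 7; -7 1 -1; 6 1 -1]) = -169
  + (2) · M_13   where M_13 = det([-7 7 7; -7 5 -1; 6 -2 -1]) = -154
  − (-1) · M_14   where M_14 = det([-7 7 6; -7 5 1; 6 -2 1]) = -54
det = (+1)·(2)·(91) + (-1)·(5)·(-169) + (+1)·(2)·(-154) + (-1)·(-1)·(-54) = 665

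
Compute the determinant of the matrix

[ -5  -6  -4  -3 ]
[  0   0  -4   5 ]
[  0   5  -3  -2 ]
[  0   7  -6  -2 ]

145

Expand along column 1 (it has 3 zeros):
  + (-5) · M_11   where M_11 = det([0 -4 5; 5 -3 -2; 7 -6 -2]) = -29
det = (+1)·(-5)·(-29) = 145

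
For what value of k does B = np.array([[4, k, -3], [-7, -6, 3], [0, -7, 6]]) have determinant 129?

8

Expanding along the row containing k, det(B) is linear in k: det(B) = (42)·k + (-207).
Set (42)·k + (-207) = 129  ⇒  (42)·k = 336  ⇒  k = 8.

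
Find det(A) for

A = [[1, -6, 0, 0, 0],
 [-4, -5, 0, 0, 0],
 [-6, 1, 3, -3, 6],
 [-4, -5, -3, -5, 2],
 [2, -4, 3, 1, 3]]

The determinant is 696.

A is block lower-triangular with a 2×2 block and a 3×3 block on the diagonal, so its determinant equals the product of the determinants of the diagonal blocks.
det of the 2×2 block = -29
det of the 3×3 block = -24
det = (-29)·(-24) = 696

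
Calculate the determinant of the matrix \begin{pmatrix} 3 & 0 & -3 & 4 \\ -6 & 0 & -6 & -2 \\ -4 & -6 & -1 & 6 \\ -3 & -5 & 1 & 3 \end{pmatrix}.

294

Expand along column 2 (it has 2 zeros):
  − (-6) · M_32   where M_32 = det([3 -3 4; -6 -6 -2; -3 1 3]) = -216
  + (-5) · M_42   where M_42 = det([3 -3 4; -6 -6 -2; -4 -1 6]) = -318
det = (-1)·(-6)·(-216) + (+1)·(-5)·(-318) = 294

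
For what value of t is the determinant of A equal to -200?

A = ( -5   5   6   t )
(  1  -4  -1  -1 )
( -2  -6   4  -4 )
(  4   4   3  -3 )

Expanding along the column containing t, det(A) is linear in t: det(A) = (138)·t + (76).
Set (138)·t + (76) = -200  ⇒  (138)·t = -276  ⇒  t = -2.

t = -2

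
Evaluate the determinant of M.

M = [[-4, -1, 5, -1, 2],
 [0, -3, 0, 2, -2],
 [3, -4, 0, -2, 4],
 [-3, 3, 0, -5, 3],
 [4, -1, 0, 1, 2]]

|M| = -115

Expand along column 3 (it has 4 zeros):
  + (5) · M_13   where M_13 = det([0 -3 2 -2; 3 -4 -2 4; -3 3 -5 3; 4 -1 1 2]) = -23
det = (+1)·(5)·(-23) = -115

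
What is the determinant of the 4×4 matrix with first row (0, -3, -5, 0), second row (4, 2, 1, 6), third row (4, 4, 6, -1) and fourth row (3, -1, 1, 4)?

The determinant is 361.

Expand along row 1 (it has 2 zeros):
  − (-3) · M_12   where M_12 = det([4 1 6; 4 6 -1; 3 1 4]) = -3
  + (-5) · M_13   where M_13 = det([4 2 6; 4 4 -1; 3 -1 4]) = -74
det = (-1)·(-3)·(-3) + (+1)·(-5)·(-74) = 361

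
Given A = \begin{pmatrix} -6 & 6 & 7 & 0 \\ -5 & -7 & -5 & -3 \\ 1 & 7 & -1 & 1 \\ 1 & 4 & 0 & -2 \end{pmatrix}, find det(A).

Expand along row 1 (it has 1 zero):
  + (-6) · M_11   where M_11 = det([-7 -5 -3; 7 -1 1; 4 0 -2]) = -116
  − (6) · M_12   where M_12 = det([-5 -5 -3; 1 -1 1; 1 0 -2]) = -28
  + (7) · M_13   where M_13 = det([-5 -7 -3; 1 7 1; 1 4 -2]) = 78
det = (+1)·(-6)·(-116) + (-1)·(6)·(-28) + (+1)·(7)·(78) = 1410

|A| = 1410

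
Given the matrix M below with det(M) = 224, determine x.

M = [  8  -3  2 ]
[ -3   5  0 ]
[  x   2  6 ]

Expanding along the column containing x, det(M) is linear in x: det(M) = (-10)·x + (174).
Set (-10)·x + (174) = 224  ⇒  (-10)·x = 50  ⇒  x = -5.

-5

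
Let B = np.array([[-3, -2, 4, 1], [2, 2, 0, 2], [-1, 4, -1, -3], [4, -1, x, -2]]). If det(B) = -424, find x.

3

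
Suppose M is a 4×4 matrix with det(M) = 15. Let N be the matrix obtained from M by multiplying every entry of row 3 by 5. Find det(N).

75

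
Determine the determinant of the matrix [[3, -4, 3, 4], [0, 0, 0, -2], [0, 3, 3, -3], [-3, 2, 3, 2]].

Expand along row 2 (it has 3 zeros):
  + (-2) · M_24   where M_24 = det([3 -4 3; 0 3 3; -3 2 3]) = 72
det = (+1)·(-2)·(72) = -144

-144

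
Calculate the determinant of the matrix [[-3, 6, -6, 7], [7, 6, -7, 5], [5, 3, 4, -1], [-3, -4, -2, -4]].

Expand along row 1:
  + (-3) · M_11   where M_11 = det([6 -7 5; 3 4 -1; -4 -2 -4]) = -170
  − (6) · M_12   where M_12 = det([7 -7 5; 5 4 -1; -3 -2 -4]) = -277
  + (-6) · M_13   where M_13 = det([7 6 5; 5 3 -1; -3 -4 -4]) = -29
  − (7) · M_14   where M_14 = det([7 6 -7; 5 3 4; -3 -4 -2]) = 135
det = (+1)·(-3)·(-170) + (-1)·(6)·(-277) + (+1)·(-6)·(-29) + (-1)·(7)·(135) = 1401

1401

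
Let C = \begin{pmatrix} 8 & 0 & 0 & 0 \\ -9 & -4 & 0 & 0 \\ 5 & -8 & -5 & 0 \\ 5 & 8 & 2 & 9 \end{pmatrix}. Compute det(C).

1440

C is lower triangular, so det(C) is the product of the diagonal entries:
det = (8) · (-4) · (-5) · (9) = 1440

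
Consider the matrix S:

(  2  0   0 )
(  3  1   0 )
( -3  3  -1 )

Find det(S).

det(S) = -2

S is lower triangular, so det(S) is the product of the diagonal entries:
det = (2) · (1) · (-1) = -2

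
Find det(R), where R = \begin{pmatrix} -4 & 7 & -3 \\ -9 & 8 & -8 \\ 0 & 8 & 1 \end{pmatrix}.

-9

Expand along column 1:
  + (-4) · |8 -8; 8 1| = (-4)·(8 − (-64)) = -288
  − (-9) · |7 -3; 8 1| = −(-9)·(7 − (-24)) = 279
Sum: (-288) + (279) = -9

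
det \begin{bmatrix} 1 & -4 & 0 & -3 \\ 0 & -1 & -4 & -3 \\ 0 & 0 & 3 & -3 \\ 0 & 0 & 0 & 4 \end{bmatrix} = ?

-12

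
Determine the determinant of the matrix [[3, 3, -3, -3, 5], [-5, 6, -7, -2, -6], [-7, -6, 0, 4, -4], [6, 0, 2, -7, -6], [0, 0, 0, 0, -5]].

Expand along row 5 (it has 4 zeros):
  + (-5) · M_55   where M_55 = det([3 3 -3 -3; -5 6 -7 -2; -7 -6 0 4; 6 0 2 -7]) = 1053
det = (+1)·(-5)·(1053) = -5265

-5265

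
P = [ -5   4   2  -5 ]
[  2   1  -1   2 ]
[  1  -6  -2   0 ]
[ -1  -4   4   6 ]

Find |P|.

Expand along row 3 (it has 1 zero):
  + (1) · M_31   where M_31 = det([4 2 -5; 1 -1 2; -4 4 6]) = -84
  − (-6) · M_32   where M_32 = det([-5 2 -5; 2 -1 2; -1 4 6]) = 7
  + (-2) · M_33   where M_33 = det([-5 4 -5; 2 1 2; -1 -4 6]) = -91
det = (+1)·(1)·(-84) + (-1)·(-6)·(7) + (+1)·(-2)·(-91) = 140

|P| = 140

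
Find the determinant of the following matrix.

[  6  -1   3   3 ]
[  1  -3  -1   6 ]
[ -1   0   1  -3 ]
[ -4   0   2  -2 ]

The determinant is -174.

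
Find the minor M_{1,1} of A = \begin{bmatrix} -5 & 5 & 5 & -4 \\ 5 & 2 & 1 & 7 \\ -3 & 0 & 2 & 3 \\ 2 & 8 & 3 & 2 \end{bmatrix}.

The minor is -98.

Delete row 1 and column 1; the remaining 3×3 submatrix is [2 1 7; 0 2 3; 8 3 2].
Its determinant is -98.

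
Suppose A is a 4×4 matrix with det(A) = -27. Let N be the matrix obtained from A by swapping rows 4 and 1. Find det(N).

The determinant is 27.

Swapping two rows multiplies the determinant by −1.
det(N) = (-1)·(-27) = 27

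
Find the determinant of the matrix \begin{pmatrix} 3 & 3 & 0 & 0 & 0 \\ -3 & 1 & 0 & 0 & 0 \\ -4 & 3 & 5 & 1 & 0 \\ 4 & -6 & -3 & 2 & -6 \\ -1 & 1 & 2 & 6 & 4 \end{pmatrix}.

The determinant is 2640.

The matrix is block lower-triangular with a 2×2 block and a 3×3 block on the diagonal, so its determinant equals the product of the determinants of the diagonal blocks.
det of the 2×2 block = 12
det of the 3×3 block = 220
det = (12)·(220) = 2640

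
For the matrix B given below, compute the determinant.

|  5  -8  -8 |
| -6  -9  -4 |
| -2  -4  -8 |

The determinant is 552.

Expand along row 1:
  + 5 · |-9 -4; -4 -8| = 5·(72 − 16) = 280
  − (-8) · |-6 -4; -2 -8| = −(-8)·(48 − 8) = 320
  + (-8) · |-6 -9; -2 -4| = (-8)·(24 − 18) = -48
Sum: (280) + (320) + (-48) = 552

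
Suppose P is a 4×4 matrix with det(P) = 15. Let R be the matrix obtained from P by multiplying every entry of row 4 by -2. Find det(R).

Scaling one row by -2 multiplies the determinant by -2.
det(R) = (-2)·(15) = -30

|R| = -30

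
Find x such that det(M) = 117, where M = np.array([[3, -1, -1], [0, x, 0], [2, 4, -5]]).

Expanding along the column containing x, det(M) is linear in x: det(M) = (-13)·x + (0).
Set (-13)·x + (0) = 117  ⇒  (-13)·x = 117  ⇒  x = -9.

-9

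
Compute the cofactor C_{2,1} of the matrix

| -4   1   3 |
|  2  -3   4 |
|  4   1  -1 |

Delete row 2 and column 1; the remaining 2×2 submatrix is [1 3; 1 -1].
Its determinant is 1·(-1) − 3·1 = -4.
The cofactor carries sign (−1)^(2+1) = −1, so C_{2,1} = −(-4) = 4.

The cofactor is 4.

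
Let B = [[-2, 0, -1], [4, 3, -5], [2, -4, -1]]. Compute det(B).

Expand along row 1:
  + (-2) · |3 -5; -4 -1| = (-2)·(-3 − 20) = 46
  + (-1) · |4 3; 2 -4| = (-1)·(-16 − 6) = 22
Sum: (46) + (22) = 68

68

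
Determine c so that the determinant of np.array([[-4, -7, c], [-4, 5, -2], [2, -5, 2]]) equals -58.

Expanding along the column containing c, det(M) is linear in c: det(M) = (10)·c + (-28).
Set (10)·c + (-28) = -58  ⇒  (10)·c = -30  ⇒  c = -3.

c = -3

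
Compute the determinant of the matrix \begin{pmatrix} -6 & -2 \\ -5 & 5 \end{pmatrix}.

-40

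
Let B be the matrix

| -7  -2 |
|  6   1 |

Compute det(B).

5

det(B) = (-7)·1 − (-2)·6 = -7 − (-12) = 5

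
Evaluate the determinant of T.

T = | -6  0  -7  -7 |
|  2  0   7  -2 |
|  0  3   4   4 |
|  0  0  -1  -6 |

Expand along column 2 (it has 3 zeros):
  − (3) · M_32   where M_32 = det([-6 -7 -7; 2 7 -2; 0 -1 -6]) = 194
det = (-1)·(3)·(194) = -582

-582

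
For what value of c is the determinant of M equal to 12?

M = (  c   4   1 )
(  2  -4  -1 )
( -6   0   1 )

-5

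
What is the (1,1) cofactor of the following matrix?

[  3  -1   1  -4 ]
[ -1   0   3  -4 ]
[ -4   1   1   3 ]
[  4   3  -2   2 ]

Delete row 1 and column 1; the remaining 3×3 submatrix is [0 3 -4; 1 1 3; 3 -2 2].
Its determinant is 41.
The cofactor carries sign (−1)^(1+1) = +1, so C_{1,1} = +(41) = 41.

The cofactor is 41.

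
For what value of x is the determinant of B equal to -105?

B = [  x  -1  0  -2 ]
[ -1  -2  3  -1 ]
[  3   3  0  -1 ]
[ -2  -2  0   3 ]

Expanding along the column containing x, det(B) is linear in x: det(B) = (-21)·x + (-21).
Set (-21)·x + (-21) = -105  ⇒  (-21)·x = -84  ⇒  x = 4.

x = 4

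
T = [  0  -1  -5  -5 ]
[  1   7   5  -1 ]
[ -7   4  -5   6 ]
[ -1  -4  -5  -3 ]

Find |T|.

The determinant is 475.

Expand along row 1 (it has 1 zero):
  − (-1) · M_12   where M_12 = det([1 5 -1; -7 -5 6; -1 -5 -3]) = -120
  + (-5) · M_13   where M_13 = det([1 7 -1; -7 4 6; -1 -4 -3]) = -209
  − (-5) · M_14   where M_14 = det([1 7 5; -7 4 -5; -1 -4 -5]) = -90
det = (-1)·(-1)·(-120) + (+1)·(-5)·(-209) + (-1)·(-5)·(-90) = 475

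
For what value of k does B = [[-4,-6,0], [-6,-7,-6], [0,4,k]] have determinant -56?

k = -5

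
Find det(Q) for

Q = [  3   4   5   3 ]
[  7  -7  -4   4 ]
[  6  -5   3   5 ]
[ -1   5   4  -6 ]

1624

Expand along row 1:
  + (3) · M_11   where M_11 = det([-7 -4 4; -5 3 5; 5 4 -6]) = 146
  − (4) · M_12   where M_12 = det([7 -4 4; 6 3 5; -1 4 -6]) = -282
  + (5) · M_13   where M_13 = det([7 -7 4; 6 -5 5; -1 5 -6]) = -82
  − (3) · M_14   where M_14 = det([7 -7 -4; 6 -5 3; -1 5 4]) = -156
det = (+1)·(3)·(146) + (-1)·(4)·(-282) + (+1)·(5)·(-82) + (-1)·(3)·(-156) = 1624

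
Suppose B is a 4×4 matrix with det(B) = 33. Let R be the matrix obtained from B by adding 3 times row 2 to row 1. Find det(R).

The determinant is 33.

Adding a multiple of one row to another leaves the determinant unchanged.
det(R) = (1)·(33) = 33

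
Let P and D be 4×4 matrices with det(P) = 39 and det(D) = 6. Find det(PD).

det(PD) = det(P)·det(D) = (39)·(6) = 234

The determinant is 234.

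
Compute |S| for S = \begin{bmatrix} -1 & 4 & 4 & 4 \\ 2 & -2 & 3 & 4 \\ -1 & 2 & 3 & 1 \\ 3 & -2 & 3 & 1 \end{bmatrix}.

Expand along row 1:
  + (-1) · M_11   where M_11 = det([-2 3 4; 2 3 1; -2 3 1]) = 36
  − (4) · M_12   where M_12 = det([2 3 4; -1 3 1; 3 3 1]) = -36
  + (4) · M_13   where M_13 = det([2 -2 4; -1 2 1; 3 -2 1]) = -16
  − (4) · M_14   where M_14 = det([2 -2 3; -1 2 3; 3 -2 3]) = -12
det = (+1)·(-1)·(36) + (-1)·(4)·(-36) + (+1)·(4)·(-16) + (-1)·(4)·(-12) = 92

The determinant is 92.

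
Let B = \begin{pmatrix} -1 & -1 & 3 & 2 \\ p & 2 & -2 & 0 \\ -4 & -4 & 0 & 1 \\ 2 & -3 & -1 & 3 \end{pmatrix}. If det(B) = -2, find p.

p = 5

Expanding along the column containing p, det(B) is linear in p: det(B) = (-34)·p + (168).
Set (-34)·p + (168) = -2  ⇒  (-34)·p = -170  ⇒  p = 5.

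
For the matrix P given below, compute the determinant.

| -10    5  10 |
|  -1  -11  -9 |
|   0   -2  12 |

The determinant is 1580.

Expand along row 3:
  − (-2) · |-10 10; -1 -9| = −(-2)·(90 − (-10)) = 200
  + 12 · |-10 5; -1 -11| = 12·(110 − (-5)) = 1380
Sum: (200) + (1380) = 1580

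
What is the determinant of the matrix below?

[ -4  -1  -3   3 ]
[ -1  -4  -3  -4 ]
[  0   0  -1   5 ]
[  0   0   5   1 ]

The matrix is block upper-triangular with a 2×2 block and a 2×2 block on the diagonal, so its determinant equals the product of the determinants of the diagonal blocks.
det of the 2×2 block = 15
det of the 2×2 block = -26
det = (15)·(-26) = -390

-390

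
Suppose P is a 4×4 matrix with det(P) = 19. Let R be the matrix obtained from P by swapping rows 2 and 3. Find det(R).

-19

Swapping two rows multiplies the determinant by −1.
det(R) = (-1)·(19) = -19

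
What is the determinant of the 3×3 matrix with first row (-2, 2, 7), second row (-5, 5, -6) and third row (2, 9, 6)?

-517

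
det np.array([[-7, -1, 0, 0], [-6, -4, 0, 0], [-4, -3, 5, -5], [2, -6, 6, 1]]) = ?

The matrix is block lower-triangular with a 2×2 block and a 2×2 block on the diagonal, so its determinant equals the product of the determinants of the diagonal blocks.
det of the 2×2 block = 22
det of the 2×2 block = 35
det = (22)·(35) = 770

The determinant is 770.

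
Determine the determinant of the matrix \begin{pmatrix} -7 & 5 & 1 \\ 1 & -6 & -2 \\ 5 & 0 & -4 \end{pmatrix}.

Expand along row 3:
  + 5 · |5 1; -6 -2| = 5·(-10 − (-6)) = -20
  + (-4) · |-7 5; 1 -6| = (-4)·(42 − 5) = -148
Sum: (-20) + (-148) = -168

-168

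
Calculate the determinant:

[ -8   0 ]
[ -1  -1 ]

8

det = (-8)·(-1) − 0·(-1) = 8 − 0 = 8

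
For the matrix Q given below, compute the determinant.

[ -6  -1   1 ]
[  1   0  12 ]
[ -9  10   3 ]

841

Expand along column 2:
  − (-1) · |1 12; -9 3| = −(-1)·(3 − (-108)) = 111
  − 10 · |-6 1; 1 12| = −10·(-72 − 1) = 730
Sum: (111) + (730) = 841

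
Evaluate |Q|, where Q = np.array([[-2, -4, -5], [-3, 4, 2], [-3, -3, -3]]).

Expand along column 1:
  + (-2) · |4 2; -3 -3| = (-2)·(-12 − (-6)) = 12
  − (-3) · |-4 -5; -3 -3| = −(-3)·(12 − 15) = -9
  + (-3) · |-4 -5; 4 2| = (-3)·(-8 − (-20)) = -36
Sum: (12) + (-9) + (-36) = -33

-33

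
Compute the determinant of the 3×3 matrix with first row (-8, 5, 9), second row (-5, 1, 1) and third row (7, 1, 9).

Expand along row 1:
  + (-8) · |1 1; 1 9| = (-8)·(9 − 1) = -64
  − 5 · |-5 1; 7 9| = −5·(-45 − 7) = 260
  + 9 · |-5 1; 7 1| = 9·(-5 − 7) = -108
Sum: (-64) + (260) + (-108) = 88

88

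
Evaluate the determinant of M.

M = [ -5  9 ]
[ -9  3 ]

66

det(M) = (-5)·3 − 9·(-9) = -15 − (-81) = 66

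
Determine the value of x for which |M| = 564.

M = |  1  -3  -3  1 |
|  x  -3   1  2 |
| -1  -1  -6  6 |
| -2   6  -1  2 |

Expanding along the column containing x, det(M) is linear in x: det(M) = (59)·x + (33).
Set (59)·x + (33) = 564  ⇒  (59)·x = 531  ⇒  x = 9.

9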